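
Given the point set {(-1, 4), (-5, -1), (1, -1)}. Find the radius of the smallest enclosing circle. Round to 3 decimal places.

Call the three points A, B, C in the order given.
Side lengths²: AB² = 41, AC² = 29, BC² = 36.
Since AB² = 41 < 36 + 29 = 65, the triangle is acute, so the smallest enclosing circle is the circumcircle.
Circumcentre = (-2, 0.7), r² = 11.89.
r = √(11.89) ≈ 3.448.

3.448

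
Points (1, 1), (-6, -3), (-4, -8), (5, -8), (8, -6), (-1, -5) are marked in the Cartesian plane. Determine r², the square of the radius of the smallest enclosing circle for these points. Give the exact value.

51.25

A smallest enclosing disk is always determined by at most three of the input points on its boundary.
The farthest pair is (-6, -3)–(8, -6) with squared distance 205. The circle on this segment as diameter has centre (1, -4.5) and r² = 205/4 = 51.25.
Check (1, 1): distance² to centre = 30.25 ≤ 51.25, so it lies inside.
All remaining points lie in this disk, and no smaller disk contains both endpoints, so this is the minimum enclosing circle.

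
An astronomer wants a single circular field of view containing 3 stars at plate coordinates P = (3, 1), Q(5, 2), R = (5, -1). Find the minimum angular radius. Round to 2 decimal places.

1.58

Side lengths²: PQ² = 5, PR² = 8, QR² = 9.
Since QR² = 9 < 8 + 5 = 13, the triangle is acute, so the smallest enclosing circle is the circumcircle.
Circumcentre = (4.5, 0.5), r² = 2.5.
r = √(2.5) ≈ 1.58.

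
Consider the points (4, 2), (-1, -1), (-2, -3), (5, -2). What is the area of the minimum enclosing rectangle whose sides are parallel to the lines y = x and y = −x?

38.5

In coordinates u = x + y, v = x − y the rectangle is axis-aligned; the map (x,y)→(u,v) scales areas by 2.
u-values: 6, -2, -5, 3; range = 6 − (-5) = 11.
v-values: 2, 0, 1, 7; range = 7 − 0 = 7.
Area = (11 × 7) / 2 = 38.5.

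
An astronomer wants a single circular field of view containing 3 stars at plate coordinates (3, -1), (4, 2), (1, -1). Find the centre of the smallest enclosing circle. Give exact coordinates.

Call the three points A, B, C in the order given.
Side lengths²: AB² = 10, AC² = 4, BC² = 18.
Since BC² = 18 ≥ 10 + 4 = 14, the angle opposite BC is not acute, so the smallest enclosing circle has BC as diameter.
Centre = midpoint of BC = (2.5, 0.5), r² = 18/4 = 4.5.
Centre = (2.5, 0.5).

(2.5, 0.5)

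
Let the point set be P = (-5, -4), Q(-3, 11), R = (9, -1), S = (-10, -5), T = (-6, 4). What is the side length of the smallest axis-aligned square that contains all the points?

19

The bounding box has width 19 and height 16.
An axis-aligned square enclosing the set must have side ≥ max(width, height).
So the minimum side is max(19, 16) = 19.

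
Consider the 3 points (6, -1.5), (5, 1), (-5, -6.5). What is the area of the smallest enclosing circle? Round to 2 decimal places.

Call the three points A, B, C in the order given.
Side lengths²: AB² = 7.25, AC² = 146, BC² = 156.25.
Since BC² = 156.25 ≥ 146 + 7.25 = 153.25, the angle opposite BC is not acute, so the smallest enclosing circle has BC as diameter.
Centre = midpoint of BC = (0, -2.75), r² = 156.25/4 = 39.0625.
Area = π·r² = π·39.0625 ≈ 122.72.

122.72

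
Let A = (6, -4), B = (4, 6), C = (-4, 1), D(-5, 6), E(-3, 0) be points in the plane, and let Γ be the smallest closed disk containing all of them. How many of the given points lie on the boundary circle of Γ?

2

By Welzl's lemma the MEC is supported by two points (diametrically opposite) or three points (on a circumcircle).
The farthest pair is A–D with squared distance 221. The circle on this segment as diameter has centre (0.5, 1) and r² = 221/4 = 55.25.
Check B: distance² to centre = 37.25 ≤ 55.25, so it lies inside.
All remaining points lie in this disk, and no smaller disk contains both endpoints, so this is the minimum enclosing circle.
The points at distance exactly r from the centre are A, D — 2 points.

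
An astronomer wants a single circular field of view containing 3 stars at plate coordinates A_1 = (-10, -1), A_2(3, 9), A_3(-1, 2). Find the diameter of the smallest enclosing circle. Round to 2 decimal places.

16.40

Side lengths²: A_1A_2² = 269, A_1A_3² = 90, A_2A_3² = 65.
Since A_1A_2² = 269 ≥ 90 + 65 = 155, the angle opposite A_1A_2 is not acute, so the smallest enclosing circle has A_1A_2 as diameter.
Centre = midpoint of A_1A_2 = (-3.5, 4), r² = 269/4 = 67.25.
Diameter = 2r = 2√(67.25) ≈ 16.40.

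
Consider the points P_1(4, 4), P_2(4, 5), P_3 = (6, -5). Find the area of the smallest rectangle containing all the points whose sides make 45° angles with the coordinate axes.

48

In coordinates u = x + y, v = x − y the rectangle is axis-aligned; the map (x,y)→(u,v) scales areas by 2.
u-values: 8, 9, 1; range = 9 − 1 = 8.
v-values: 0, -1, 11; range = 11 − (-1) = 12.
Area = (8 × 12) / 2 = 48.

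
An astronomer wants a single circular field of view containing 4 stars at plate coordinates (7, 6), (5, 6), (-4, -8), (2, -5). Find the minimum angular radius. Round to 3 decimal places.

8.902

The farthest pair is (7, 6)–(-4, -8) with squared distance 317. The circle on this segment as diameter has centre (1.5, -1) and r² = 317/4 = 79.25.
Check (5, 6): distance² to centre = 61.25 ≤ 79.25, so it lies inside.
All remaining points lie in this disk, and no smaller disk contains both endpoints, so this is the minimum enclosing circle.
r = √(79.25) ≈ 8.902.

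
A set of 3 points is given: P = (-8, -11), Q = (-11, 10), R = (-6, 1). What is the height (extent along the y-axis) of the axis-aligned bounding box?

max y = 10, min y = -11, so height = 21.

21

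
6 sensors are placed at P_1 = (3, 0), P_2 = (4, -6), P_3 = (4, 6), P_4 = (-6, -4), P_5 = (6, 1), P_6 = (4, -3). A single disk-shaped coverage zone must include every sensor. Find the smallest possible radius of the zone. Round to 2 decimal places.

7.21

The minimum enclosing circle is determined by three boundary points: P_2, P_3, P_4.
Their circumcentre is (0, 0) with r² = 52.
The farthest remaining point P_5 is at distance² 37 ≤ 52.
r = √52 ≈ 7.21.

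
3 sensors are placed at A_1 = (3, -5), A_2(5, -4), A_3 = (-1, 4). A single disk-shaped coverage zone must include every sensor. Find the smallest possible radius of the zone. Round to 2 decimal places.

Side lengths²: A_1A_2² = 5, A_1A_3² = 97, A_2A_3² = 100.
Since A_2A_3² = 100 < 97 + 5 = 102, the triangle is acute, so the smallest enclosing circle is the circumcircle.
Circumcentre = (20/11, -3/22), r² = 12125/484.
r = √(12125/484) ≈ 5.01.

5.01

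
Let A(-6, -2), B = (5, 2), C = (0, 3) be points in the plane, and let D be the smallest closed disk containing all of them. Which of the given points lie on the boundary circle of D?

A, B

Side lengths²: AB² = 137, AC² = 61, BC² = 26.
Since AB² = 137 ≥ 61 + 26 = 87, the angle opposite AB is not acute, so the smallest enclosing circle has AB as diameter.
Centre = midpoint of AB = (-0.5, 0), r² = 137/4 = 34.25.
The points at distance exactly r from the centre are A, B — 2 points.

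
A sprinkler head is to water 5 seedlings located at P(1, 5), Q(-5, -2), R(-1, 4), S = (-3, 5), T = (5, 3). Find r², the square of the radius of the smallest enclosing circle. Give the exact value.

31.25

The minimum enclosing circle of a finite set is fixed by two of the points (as a diameter) or three (as a circumcircle).
The farthest pair is Q–T with squared distance 125. The circle on this segment as diameter has centre (0, 0.5) and r² = 125/4 = 31.25.
Check P: distance² to centre = 21.25 ≤ 31.25, so it lies inside.
All remaining points lie in this disk, and no smaller disk contains both endpoints, so this is the minimum enclosing circle.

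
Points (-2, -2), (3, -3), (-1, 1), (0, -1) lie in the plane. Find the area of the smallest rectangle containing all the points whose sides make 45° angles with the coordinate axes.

In coordinates u = x + y, v = x − y the rectangle is axis-aligned; the map (x,y)→(u,v) scales areas by 2.
u-values: -4, 0, 0, -1; range = 0 − (-4) = 4.
v-values: 0, 6, -2, 1; range = 6 − (-2) = 8.
Area = (4 × 8) / 2 = 16.

16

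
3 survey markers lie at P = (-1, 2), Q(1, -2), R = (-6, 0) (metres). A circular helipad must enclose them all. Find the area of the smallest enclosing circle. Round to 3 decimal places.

Side lengths²: PQ² = 20, PR² = 29, QR² = 53.
Since QR² = 53 ≥ 29 + 20 = 49, the angle opposite QR is not acute, so the smallest enclosing circle has QR as diameter.
Centre = midpoint of QR = (-2.5, -1), r² = 53/4 = 13.25.
Area = π·r² = π·13.25 ≈ 41.626.

41.626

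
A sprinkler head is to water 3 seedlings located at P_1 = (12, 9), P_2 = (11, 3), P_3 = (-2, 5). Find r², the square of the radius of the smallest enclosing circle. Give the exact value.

Side lengths²: P_1P_2² = 37, P_1P_3² = 212, P_2P_3² = 173.
Since P_1P_3² = 212 ≥ 173 + 37 = 210, the angle opposite P_1P_3 is not acute, so the smallest enclosing circle has P_1P_3 as diameter.
Centre = midpoint of P_1P_3 = (5, 7), r² = 212/4 = 53.

53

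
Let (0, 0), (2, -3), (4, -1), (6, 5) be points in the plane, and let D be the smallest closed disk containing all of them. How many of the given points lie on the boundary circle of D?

2

The minimum enclosing circle of a finite set is fixed by two of the points (as a diameter) or three (as a circumcircle).
The farthest pair is (2, -3)–(6, 5) with squared distance 80. The circle on this segment as diameter has centre (4, 1) and r² = 80/4 = 20.
Check (0, 0): distance² to centre = 17 ≤ 20, so it lies inside.
All remaining points lie in this disk, and no smaller disk contains both endpoints, so this is the minimum enclosing circle.
The points at distance exactly r from the centre are (2, -3), (6, 5) — 2 points.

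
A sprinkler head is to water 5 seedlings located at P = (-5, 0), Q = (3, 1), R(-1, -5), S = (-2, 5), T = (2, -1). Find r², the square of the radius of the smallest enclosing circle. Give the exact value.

25.25

The minimum enclosing circle of a finite set is fixed by two of the points (as a diameter) or three (as a circumcircle).
The farthest pair is R–S with squared distance 101. The circle on this segment as diameter has centre (-1.5, 0) and r² = 101/4 = 25.25.
Check P: distance² to centre = 12.25 ≤ 25.25, so it lies inside.
All remaining points lie in this disk, and no smaller disk contains both endpoints, so this is the minimum enclosing circle.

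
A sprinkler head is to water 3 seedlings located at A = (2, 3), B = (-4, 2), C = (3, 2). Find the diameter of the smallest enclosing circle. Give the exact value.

Side lengths²: AB² = 37, AC² = 2, BC² = 49.
Since BC² = 49 ≥ 37 + 2 = 39, the angle opposite BC is not acute, so the smallest enclosing circle has BC as diameter.
Centre = midpoint of BC = (-0.5, 2), r² = 49/4 = 12.25.
Diameter = 2r = 2√(12.25) = 7.

7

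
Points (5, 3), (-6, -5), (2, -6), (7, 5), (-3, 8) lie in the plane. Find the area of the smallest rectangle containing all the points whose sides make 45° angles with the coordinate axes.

218.5

In coordinates u = x + y, v = x − y the rectangle is axis-aligned; the map (x,y)→(u,v) scales areas by 2.
u-values: 8, -11, -4, 12, 5; range = 12 − (-11) = 23.
v-values: 2, -1, 8, 2, -11; range = 8 − (-11) = 19.
Area = (23 × 19) / 2 = 218.5.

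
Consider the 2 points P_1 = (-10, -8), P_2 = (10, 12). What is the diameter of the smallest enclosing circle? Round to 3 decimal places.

The smallest circle enclosing two points has them as diameter endpoints.
Centre = midpoint = (0, 2); r² = |P_1P_2|²/4 = 800/4 = 200.
Diameter = 2r = 2√200 ≈ 28.284.

28.284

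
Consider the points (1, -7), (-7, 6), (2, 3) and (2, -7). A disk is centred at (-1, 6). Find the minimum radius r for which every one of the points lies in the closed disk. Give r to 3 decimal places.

13.342

The required radius is the distance from (-1, 6) to the farthest point.
Squared distances: 173, 36, 18, 178.
Maximum is 178, attained at (2, -7).
r = √178 ≈ 13.342.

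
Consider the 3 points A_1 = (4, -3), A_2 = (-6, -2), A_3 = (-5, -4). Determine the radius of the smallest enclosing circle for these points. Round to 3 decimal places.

5.025

Side lengths²: A_1A_2² = 101, A_1A_3² = 82, A_2A_3² = 5.
Since A_1A_2² = 101 ≥ 82 + 5 = 87, the angle opposite A_1A_2 is not acute, so the smallest enclosing circle has A_1A_2 as diameter.
Centre = midpoint of A_1A_2 = (-1, -2.5), r² = 101/4 = 25.25.
r = √(25.25) ≈ 5.025.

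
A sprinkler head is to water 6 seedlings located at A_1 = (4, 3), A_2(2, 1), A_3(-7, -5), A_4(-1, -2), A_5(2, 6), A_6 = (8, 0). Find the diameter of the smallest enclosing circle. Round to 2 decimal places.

15.89

By Welzl's lemma the MEC is supported by two points (diametrically opposite) or three points (on a circumcircle).
The minimum enclosing circle is determined by three boundary points: A_3, A_5, A_6.
Their circumcentre is (0.25, -1.75) with r² = 63.125.
The farthest remaining point A_1 is at distance² 36.625 ≤ 63.125.
Diameter = 2r = 2√(63.125) ≈ 15.89.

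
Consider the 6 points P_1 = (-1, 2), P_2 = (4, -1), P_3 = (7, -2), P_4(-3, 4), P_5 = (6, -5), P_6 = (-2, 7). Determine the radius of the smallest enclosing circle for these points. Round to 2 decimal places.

The minimum enclosing circle of a finite set is fixed by two of the points (as a diameter) or three (as a circumcircle).
The farthest pair is P_5–P_6 with squared distance 208. The circle on this segment as diameter has centre (2, 1) and r² = 208/4 = 52.
Check P_1: distance² to centre = 10 ≤ 52, so it lies inside.
All remaining points lie in this disk, and no smaller disk contains both endpoints, so this is the minimum enclosing circle.
r = √52 ≈ 7.21.

7.21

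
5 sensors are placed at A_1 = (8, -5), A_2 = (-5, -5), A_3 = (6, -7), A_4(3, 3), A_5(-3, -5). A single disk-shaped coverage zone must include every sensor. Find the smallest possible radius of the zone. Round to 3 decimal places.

A smallest enclosing disk is always determined by at most three of the input points on its boundary.
The minimum enclosing circle is determined by three boundary points: A_1, A_2, A_4.
Their circumcentre is (1.5, -3.5) with r² = 44.5.
The farthest remaining point A_3 is at distance² 32.5 ≤ 44.5.
r = √(44.5) ≈ 6.671.

6.671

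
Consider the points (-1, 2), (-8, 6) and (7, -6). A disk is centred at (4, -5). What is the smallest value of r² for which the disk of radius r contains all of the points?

265

The required radius is the distance from (4, -5) to the farthest point.
Squared distances: 74, 265, 10.
Maximum is 265, attained at (-8, 6).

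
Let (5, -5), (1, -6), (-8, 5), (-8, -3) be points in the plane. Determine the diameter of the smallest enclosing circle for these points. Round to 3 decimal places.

The farthest pair is (5, -5)–(-8, 5) with squared distance 269. The circle on this segment as diameter has centre (-1.5, 0) and r² = 269/4 = 67.25.
Check (1, -6): distance² to centre = 42.25 ≤ 67.25, so it lies inside.
All remaining points lie in this disk, and no smaller disk contains both endpoints, so this is the minimum enclosing circle.
Diameter = 2r = 2√(67.25) ≈ 16.401.

16.401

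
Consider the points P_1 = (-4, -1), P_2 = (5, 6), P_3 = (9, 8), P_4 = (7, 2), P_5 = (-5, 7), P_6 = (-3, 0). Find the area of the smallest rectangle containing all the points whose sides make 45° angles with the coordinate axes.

187

In coordinates u = x + y, v = x − y the rectangle is axis-aligned; the map (x,y)→(u,v) scales areas by 2.
u-values: -5, 11, 17, 9, 2, -3; range = 17 − (-5) = 22.
v-values: -3, -1, 1, 5, -12, -3; range = 5 − (-12) = 17.
Area = (22 × 17) / 2 = 187.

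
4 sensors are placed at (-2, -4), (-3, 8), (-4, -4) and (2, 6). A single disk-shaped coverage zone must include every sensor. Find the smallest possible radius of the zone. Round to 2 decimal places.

The minimum enclosing circle is determined by three boundary points: (-3, 8), (-4, -4), (2, 6).
Their circumcentre is (-157/62, 119/62) with r² = 71485/1922.
The farthest remaining point (-2, -4) is at distance² 67889/1922 ≤ 71485/1922.
r = √(71485/1922) ≈ 6.10.

6.10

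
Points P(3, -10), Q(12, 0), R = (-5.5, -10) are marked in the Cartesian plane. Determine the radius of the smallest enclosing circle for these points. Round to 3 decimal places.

Side lengths²: PQ² = 181, PR² = 72.25, QR² = 406.25.
Since QR² = 406.25 ≥ 181 + 72.25 = 253.25, the angle opposite QR is not acute, so the smallest enclosing circle has QR as diameter.
Centre = midpoint of QR = (3.25, -5), r² = 406.25/4 = 101.5625.
r = √(101.5625) ≈ 10.078.

10.078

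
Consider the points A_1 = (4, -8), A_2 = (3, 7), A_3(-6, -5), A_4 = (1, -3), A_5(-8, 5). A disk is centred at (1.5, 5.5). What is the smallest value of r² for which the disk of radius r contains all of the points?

The required radius is the distance from (1.5, 5.5) to the farthest point.
Squared distances: 188.5, 4.5, 166.5, 72.5, 90.5.
Maximum is 188.5, attained at A_1.

188.5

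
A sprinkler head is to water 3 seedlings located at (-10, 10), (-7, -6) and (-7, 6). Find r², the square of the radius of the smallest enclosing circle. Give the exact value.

66.25

Call the three points A, B, C in the order given.
Side lengths²: AB² = 265, AC² = 25, BC² = 144.
Since AB² = 265 ≥ 144 + 25 = 169, the angle opposite AB is not acute, so the smallest enclosing circle has AB as diameter.
Centre = midpoint of AB = (-8.5, 2), r² = 265/4 = 66.25.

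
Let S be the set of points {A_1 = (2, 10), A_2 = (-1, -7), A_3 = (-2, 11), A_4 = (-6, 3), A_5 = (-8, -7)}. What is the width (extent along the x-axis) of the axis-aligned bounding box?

max x = 2, min x = -8, so width = 10.

10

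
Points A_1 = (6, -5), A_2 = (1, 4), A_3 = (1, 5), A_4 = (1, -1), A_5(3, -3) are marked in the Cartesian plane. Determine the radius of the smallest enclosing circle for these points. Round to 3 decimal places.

The farthest pair is A_1–A_3 with squared distance 125. The circle on this segment as diameter has centre (3.5, 0) and r² = 125/4 = 31.25.
Check A_2: distance² to centre = 22.25 ≤ 31.25, so it lies inside.
All remaining points lie in this disk, and no smaller disk contains both endpoints, so this is the minimum enclosing circle.
r = √(31.25) ≈ 5.590.

5.590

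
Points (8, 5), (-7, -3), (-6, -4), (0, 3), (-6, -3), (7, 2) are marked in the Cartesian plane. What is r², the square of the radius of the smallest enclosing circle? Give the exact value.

72.25

A smallest enclosing disk is always determined by at most three of the input points on its boundary.
The farthest pair is (8, 5)–(-7, -3) with squared distance 289. The circle on this segment as diameter has centre (0.5, 1) and r² = 289/4 = 72.25.
Check (-6, -4): distance² to centre = 67.25 ≤ 72.25, so it lies inside.
All remaining points lie in this disk, and no smaller disk contains both endpoints, so this is the minimum enclosing circle.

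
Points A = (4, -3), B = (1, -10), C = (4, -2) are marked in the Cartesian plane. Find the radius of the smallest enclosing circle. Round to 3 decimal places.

Side lengths²: AB² = 58, AC² = 1, BC² = 73.
Since BC² = 73 ≥ 58 + 1 = 59, the angle opposite BC is not acute, so the smallest enclosing circle has BC as diameter.
Centre = midpoint of BC = (2.5, -6), r² = 73/4 = 18.25.
r = √(18.25) ≈ 4.272.

4.272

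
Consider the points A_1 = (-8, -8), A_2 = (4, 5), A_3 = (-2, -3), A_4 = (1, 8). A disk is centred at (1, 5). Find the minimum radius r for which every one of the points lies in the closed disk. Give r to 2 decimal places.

The required radius is the distance from (1, 5) to the farthest point.
Squared distances: 250, 9, 73, 9.
Maximum is 250, attained at A_1.
r = √250 ≈ 15.81.

15.81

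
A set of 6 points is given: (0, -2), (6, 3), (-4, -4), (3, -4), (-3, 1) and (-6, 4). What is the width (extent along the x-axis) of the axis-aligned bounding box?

max x = 6, min x = -6, so width = 12.

12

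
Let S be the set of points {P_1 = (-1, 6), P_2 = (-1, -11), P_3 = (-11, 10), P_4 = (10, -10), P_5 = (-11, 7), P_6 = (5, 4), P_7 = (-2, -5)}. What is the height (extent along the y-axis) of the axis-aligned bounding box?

21

max y = 10, min y = -11, so height = 21.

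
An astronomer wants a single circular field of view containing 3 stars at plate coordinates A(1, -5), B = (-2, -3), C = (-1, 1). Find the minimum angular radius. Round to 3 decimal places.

Side lengths²: AB² = 13, AC² = 40, BC² = 17.
Since AC² = 40 ≥ 17 + 13 = 30, the angle opposite AC is not acute, so the smallest enclosing circle has AC as diameter.
Centre = midpoint of AC = (0, -2), r² = 40/4 = 10.
r = √10 ≈ 3.162.

3.162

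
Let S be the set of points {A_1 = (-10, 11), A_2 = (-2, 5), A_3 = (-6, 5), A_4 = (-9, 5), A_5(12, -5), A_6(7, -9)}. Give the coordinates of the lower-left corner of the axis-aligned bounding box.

(-10, -9)

x-range [-10, 12], y-range [-9, 11].
The lower-left corner is (-10, -9).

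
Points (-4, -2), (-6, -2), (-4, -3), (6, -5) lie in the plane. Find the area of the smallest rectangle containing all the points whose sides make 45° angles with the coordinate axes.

67.5

In coordinates u = x + y, v = x − y the rectangle is axis-aligned; the map (x,y)→(u,v) scales areas by 2.
u-values: -6, -8, -7, 1; range = 1 − (-8) = 9.
v-values: -2, -4, -1, 11; range = 11 − (-4) = 15.
Area = (9 × 15) / 2 = 67.5.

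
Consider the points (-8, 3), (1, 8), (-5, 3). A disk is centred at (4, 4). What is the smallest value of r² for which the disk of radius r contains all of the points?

145

The required radius is the distance from (4, 4) to the farthest point.
Squared distances: 145, 25, 82.
Maximum is 145, attained at (-8, 3).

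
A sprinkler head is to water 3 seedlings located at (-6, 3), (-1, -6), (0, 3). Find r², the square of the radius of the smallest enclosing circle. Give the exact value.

2173/81

Call the three points A, B, C in the order given.
Side lengths²: AB² = 106, AC² = 36, BC² = 82.
Since AB² = 106 < 82 + 36 = 118, the triangle is acute, so the smallest enclosing circle is the circumcircle.
Circumcentre = (-3, -11/9), r² = 2173/81.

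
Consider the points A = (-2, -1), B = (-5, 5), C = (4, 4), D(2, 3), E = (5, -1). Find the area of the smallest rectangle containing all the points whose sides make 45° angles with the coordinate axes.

88

In coordinates u = x + y, v = x − y the rectangle is axis-aligned; the map (x,y)→(u,v) scales areas by 2.
u-values: -3, 0, 8, 5, 4; range = 8 − (-3) = 11.
v-values: -1, -10, 0, -1, 6; range = 6 − (-10) = 16.
Area = (11 × 16) / 2 = 88.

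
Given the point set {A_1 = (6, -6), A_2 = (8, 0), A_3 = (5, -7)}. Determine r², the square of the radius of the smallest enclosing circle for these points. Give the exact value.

14.5

Side lengths²: A_1A_2² = 40, A_1A_3² = 2, A_2A_3² = 58.
Since A_2A_3² = 58 ≥ 40 + 2 = 42, the angle opposite A_2A_3 is not acute, so the smallest enclosing circle has A_2A_3 as diameter.
Centre = midpoint of A_2A_3 = (6.5, -3.5), r² = 58/4 = 14.5.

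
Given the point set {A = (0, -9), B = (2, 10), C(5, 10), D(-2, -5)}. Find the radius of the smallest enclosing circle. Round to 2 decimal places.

The minimum enclosing circle of a finite set is fixed by two of the points (as a diameter) or three (as a circumcircle).
The farthest pair is A–C with squared distance 386. The circle on this segment as diameter has centre (2.5, 0.5) and r² = 386/4 = 96.5.
Check B: distance² to centre = 90.5 ≤ 96.5, so it lies inside.
All remaining points lie in this disk, and no smaller disk contains both endpoints, so this is the minimum enclosing circle.
r = √(96.5) ≈ 9.82.

9.82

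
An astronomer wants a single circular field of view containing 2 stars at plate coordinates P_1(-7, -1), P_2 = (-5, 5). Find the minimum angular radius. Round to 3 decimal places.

The smallest circle enclosing two points has them as diameter endpoints.
Centre = midpoint = (-6, 2); r² = |P_1P_2|²/4 = 40/4 = 10.
r = √10 ≈ 3.162.

3.162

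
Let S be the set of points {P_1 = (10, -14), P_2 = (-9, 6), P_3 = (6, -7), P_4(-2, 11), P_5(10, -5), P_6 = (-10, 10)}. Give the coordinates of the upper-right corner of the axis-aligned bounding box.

x-range [-10, 10], y-range [-14, 11].
The upper-right corner is (10, 11).

(10, 11)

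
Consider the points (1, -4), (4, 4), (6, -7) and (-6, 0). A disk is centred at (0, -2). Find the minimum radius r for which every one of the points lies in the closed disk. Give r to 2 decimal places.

The required radius is the distance from (0, -2) to the farthest point.
Squared distances: 5, 52, 61, 40.
Maximum is 61, attained at (6, -7).
r = √61 ≈ 7.81.

7.81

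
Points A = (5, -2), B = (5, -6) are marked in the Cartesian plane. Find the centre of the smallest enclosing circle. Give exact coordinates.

The smallest circle enclosing two points has them as diameter endpoints.
Centre = midpoint = (5, -4); r² = |AB|²/4 = 16/4 = 4.
Centre = (5, -4).

(5, -4)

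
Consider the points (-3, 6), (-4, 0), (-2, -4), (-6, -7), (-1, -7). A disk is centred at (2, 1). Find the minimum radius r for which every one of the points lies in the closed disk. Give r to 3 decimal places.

11.314

The required radius is the distance from (2, 1) to the farthest point.
Squared distances: 50, 37, 41, 128, 73.
Maximum is 128, attained at (-6, -7).
r = √128 ≈ 11.314.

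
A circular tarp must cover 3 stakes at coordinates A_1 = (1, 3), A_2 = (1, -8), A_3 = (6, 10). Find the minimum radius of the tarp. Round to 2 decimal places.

Side lengths²: A_1A_2² = 121, A_1A_3² = 74, A_2A_3² = 349.
Since A_2A_3² = 349 ≥ 121 + 74 = 195, the angle opposite A_2A_3 is not acute, so the smallest enclosing circle has A_2A_3 as diameter.
Centre = midpoint of A_2A_3 = (3.5, 1), r² = 349/4 = 87.25.
r = √(87.25) ≈ 9.34.

9.34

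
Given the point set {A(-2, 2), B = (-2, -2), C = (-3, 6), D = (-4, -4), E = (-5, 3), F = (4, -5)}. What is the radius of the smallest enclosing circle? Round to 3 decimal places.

The farthest pair is C–F with squared distance 170. The circle on this segment as diameter has centre (0.5, 0.5) and r² = 170/4 = 42.5.
Check A: distance² to centre = 8.5 ≤ 42.5, so it lies inside.
All remaining points lie in this disk, and no smaller disk contains both endpoints, so this is the minimum enclosing circle.
r = √(42.5) ≈ 6.519.

6.519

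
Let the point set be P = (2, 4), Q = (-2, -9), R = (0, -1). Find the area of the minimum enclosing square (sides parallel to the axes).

The bounding box has width 4 and height 13.
An axis-aligned square enclosing the set must have side ≥ max(width, height).
So the minimum side is max(4, 13) = 13.
Area = 13² = 169.

169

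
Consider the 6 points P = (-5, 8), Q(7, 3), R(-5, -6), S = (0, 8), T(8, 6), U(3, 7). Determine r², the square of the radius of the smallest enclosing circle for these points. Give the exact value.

The minimum enclosing circle of a finite set is fixed by two of the points (as a diameter) or three (as a circumcircle).
The minimum enclosing circle is determined by three boundary points: P, R, T.
Their circumcentre is (15/26, 1) with r² = 54149/676.
The farthest remaining point S is at distance² 33349/676 ≤ 54149/676.

54149/676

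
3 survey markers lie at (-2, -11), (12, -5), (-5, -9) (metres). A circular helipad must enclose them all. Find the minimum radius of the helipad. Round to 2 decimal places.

Call the three points A, B, C in the order given.
Side lengths²: AB² = 232, AC² = 13, BC² = 305.
Since BC² = 305 ≥ 232 + 13 = 245, the angle opposite BC is not acute, so the smallest enclosing circle has BC as diameter.
Centre = midpoint of BC = (3.5, -7), r² = 305/4 = 76.25.
r = √(76.25) ≈ 8.73.

8.73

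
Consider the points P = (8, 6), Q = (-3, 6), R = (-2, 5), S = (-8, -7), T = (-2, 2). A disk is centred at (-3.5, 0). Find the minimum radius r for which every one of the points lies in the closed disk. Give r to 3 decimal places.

12.971

The required radius is the distance from (-3.5, 0) to the farthest point.
Squared distances: 168.25, 36.25, 27.25, 69.25, 6.25.
Maximum is 168.25, attained at P.
r = √(168.25) ≈ 12.971.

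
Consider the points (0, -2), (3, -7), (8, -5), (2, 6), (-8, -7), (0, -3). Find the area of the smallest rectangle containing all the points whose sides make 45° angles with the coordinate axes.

195.5

In coordinates u = x + y, v = x − y the rectangle is axis-aligned; the map (x,y)→(u,v) scales areas by 2.
u-values: -2, -4, 3, 8, -15, -3; range = 8 − (-15) = 23.
v-values: 2, 10, 13, -4, -1, 3; range = 13 − (-4) = 17.
Area = (23 × 17) / 2 = 195.5.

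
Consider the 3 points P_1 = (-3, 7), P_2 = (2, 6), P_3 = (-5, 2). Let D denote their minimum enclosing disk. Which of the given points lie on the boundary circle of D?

Side lengths²: P_1P_2² = 26, P_1P_3² = 29, P_2P_3² = 65.
Since P_2P_3² = 65 ≥ 29 + 26 = 55, the angle opposite P_2P_3 is not acute, so the smallest enclosing circle has P_2P_3 as diameter.
Centre = midpoint of P_2P_3 = (-1.5, 4), r² = 65/4 = 16.25.
The points at distance exactly r from the centre are P_2, P_3 — 2 points.

P_2, P_3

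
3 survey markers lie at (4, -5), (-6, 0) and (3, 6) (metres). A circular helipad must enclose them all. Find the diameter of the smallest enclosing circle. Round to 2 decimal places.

12.72

Call the three points A, B, C in the order given.
Side lengths²: AB² = 125, AC² = 122, BC² = 117.
Since AB² = 125 < 122 + 117 = 239, the triangle is acute, so the smallest enclosing circle is the circumcircle.
Circumcentre = (5/14, 3/14), r² = 3965/98.
Diameter = 2r = 2√(3965/98) ≈ 12.72.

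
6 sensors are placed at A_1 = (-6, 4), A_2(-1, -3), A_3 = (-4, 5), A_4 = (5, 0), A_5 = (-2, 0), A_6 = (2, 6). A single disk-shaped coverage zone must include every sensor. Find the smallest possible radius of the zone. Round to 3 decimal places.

A smallest enclosing disk is always determined by at most three of the input points on its boundary.
The farthest pair is A_1–A_4 with squared distance 137. The circle on this segment as diameter has centre (-0.5, 2) and r² = 137/4 = 34.25.
Check A_2: distance² to centre = 25.25 ≤ 34.25, so it lies inside.
All remaining points lie in this disk, and no smaller disk contains both endpoints, so this is the minimum enclosing circle.
r = √(34.25) ≈ 5.852.

5.852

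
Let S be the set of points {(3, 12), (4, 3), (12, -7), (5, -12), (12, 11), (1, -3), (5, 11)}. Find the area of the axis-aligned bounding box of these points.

x ranges over [1, 12], width 11.
y ranges over [-12, 12], height 24.
Area = 11 × 24 = 264.

264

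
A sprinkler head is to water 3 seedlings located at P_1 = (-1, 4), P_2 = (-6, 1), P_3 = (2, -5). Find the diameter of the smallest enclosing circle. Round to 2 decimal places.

10.24

Side lengths²: P_1P_2² = 34, P_1P_3² = 90, P_2P_3² = 100.
Since P_2P_3² = 100 < 90 + 34 = 124, the triangle is acute, so the smallest enclosing circle is the circumcircle.
Circumcentre = (-4/3, -10/9), r² = 2125/81.
Diameter = 2r = 2√(2125/81) ≈ 10.24.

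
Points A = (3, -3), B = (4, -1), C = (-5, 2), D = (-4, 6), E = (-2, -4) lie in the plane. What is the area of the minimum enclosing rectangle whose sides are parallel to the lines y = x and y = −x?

72

In coordinates u = x + y, v = x − y the rectangle is axis-aligned; the map (x,y)→(u,v) scales areas by 2.
u-values: 0, 3, -3, 2, -6; range = 3 − (-6) = 9.
v-values: 6, 5, -7, -10, 2; range = 6 − (-10) = 16.
Area = (9 × 16) / 2 = 72.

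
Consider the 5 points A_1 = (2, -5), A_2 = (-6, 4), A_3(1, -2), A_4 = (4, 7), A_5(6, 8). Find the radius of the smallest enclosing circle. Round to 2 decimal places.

7.40

By Welzl's lemma the MEC is supported by two points (diametrically opposite) or three points (on a circumcircle).
The minimum enclosing circle is determined by three boundary points: A_1, A_2, A_5.
Their circumcentre is (17/14, 33/14) with r² = 5365/98.
The farthest remaining point A_4 is at distance² 2873/98 ≤ 5365/98.
r = √(5365/98) ≈ 7.40.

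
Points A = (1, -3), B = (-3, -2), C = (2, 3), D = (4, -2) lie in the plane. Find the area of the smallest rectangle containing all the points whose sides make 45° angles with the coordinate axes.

35

In coordinates u = x + y, v = x − y the rectangle is axis-aligned; the map (x,y)→(u,v) scales areas by 2.
u-values: -2, -5, 5, 2; range = 5 − (-5) = 10.
v-values: 4, -1, -1, 6; range = 6 − (-1) = 7.
Area = (10 × 7) / 2 = 35.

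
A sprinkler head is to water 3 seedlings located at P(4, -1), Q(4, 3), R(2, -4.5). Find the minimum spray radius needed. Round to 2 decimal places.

Side lengths²: PQ² = 16, PR² = 16.25, QR² = 60.25.
Since QR² = 60.25 ≥ 16.25 + 16 = 32.25, the angle opposite QR is not acute, so the smallest enclosing circle has QR as diameter.
Centre = midpoint of QR = (3, -0.75), r² = 60.25/4 = 15.0625.
r = √(15.0625) ≈ 3.88.

3.88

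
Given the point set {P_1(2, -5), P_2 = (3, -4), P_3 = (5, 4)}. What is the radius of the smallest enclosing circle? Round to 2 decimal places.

Side lengths²: P_1P_2² = 2, P_1P_3² = 90, P_2P_3² = 68.
Since P_1P_3² = 90 ≥ 68 + 2 = 70, the angle opposite P_1P_3 is not acute, so the smallest enclosing circle has P_1P_3 as diameter.
Centre = midpoint of P_1P_3 = (3.5, -0.5), r² = 90/4 = 22.5.
r = √(22.5) ≈ 4.74.

4.74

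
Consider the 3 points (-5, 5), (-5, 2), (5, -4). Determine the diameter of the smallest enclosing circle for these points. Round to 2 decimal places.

13.45

Call the three points A, B, C in the order given.
Side lengths²: AB² = 9, AC² = 181, BC² = 136.
Since AC² = 181 ≥ 136 + 9 = 145, the angle opposite AC is not acute, so the smallest enclosing circle has AC as diameter.
Centre = midpoint of AC = (0, 0.5), r² = 181/4 = 45.25.
Diameter = 2r = 2√(45.25) ≈ 13.45.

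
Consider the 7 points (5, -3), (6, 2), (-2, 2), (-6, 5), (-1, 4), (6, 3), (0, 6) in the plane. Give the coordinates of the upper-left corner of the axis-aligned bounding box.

x-range [-6, 6], y-range [-3, 6].
The upper-left corner is (-6, 6).

(-6, 6)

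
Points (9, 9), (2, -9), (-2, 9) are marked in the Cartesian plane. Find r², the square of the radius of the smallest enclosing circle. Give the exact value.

Call the three points A, B, C in the order given.
Side lengths²: AB² = 373, AC² = 121, BC² = 340.
Since AB² = 373 < 340 + 121 = 461, the triangle is acute, so the smallest enclosing circle is the circumcircle.
Circumcentre = (3.5, 7/9), r² = 31705/324.

31705/324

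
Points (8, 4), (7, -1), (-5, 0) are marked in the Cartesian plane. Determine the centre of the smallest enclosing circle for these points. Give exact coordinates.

Call the three points A, B, C in the order given.
Side lengths²: AB² = 26, AC² = 185, BC² = 145.
Since AC² = 185 ≥ 145 + 26 = 171, the angle opposite AC is not acute, so the smallest enclosing circle has AC as diameter.
Centre = midpoint of AC = (1.5, 2), r² = 185/4 = 46.25.
Centre = (1.5, 2).

(1.5, 2)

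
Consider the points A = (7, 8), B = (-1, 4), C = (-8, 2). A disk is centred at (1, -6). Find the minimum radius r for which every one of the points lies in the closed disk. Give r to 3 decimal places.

The required radius is the distance from (1, -6) to the farthest point.
Squared distances: 232, 104, 145.
Maximum is 232, attained at A.
r = √232 ≈ 15.232.

15.232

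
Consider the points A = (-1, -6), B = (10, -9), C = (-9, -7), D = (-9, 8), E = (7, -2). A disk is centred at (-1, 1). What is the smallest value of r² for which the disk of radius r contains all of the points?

221

The required radius is the distance from (-1, 1) to the farthest point.
Squared distances: 49, 221, 128, 113, 73.
Maximum is 221, attained at B.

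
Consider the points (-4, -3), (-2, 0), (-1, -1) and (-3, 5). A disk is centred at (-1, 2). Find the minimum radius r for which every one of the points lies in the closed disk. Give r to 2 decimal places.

5.83

The required radius is the distance from (-1, 2) to the farthest point.
Squared distances: 34, 5, 9, 13.
Maximum is 34, attained at (-4, -3).
r = √34 ≈ 5.83.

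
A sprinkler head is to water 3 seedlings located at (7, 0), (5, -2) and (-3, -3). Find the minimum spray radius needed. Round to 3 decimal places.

5.220

Call the three points A, B, C in the order given.
Side lengths²: AB² = 8, AC² = 109, BC² = 65.
Since AC² = 109 ≥ 65 + 8 = 73, the angle opposite AC is not acute, so the smallest enclosing circle has AC as diameter.
Centre = midpoint of AC = (2, -1.5), r² = 109/4 = 27.25.
r = √(27.25) ≈ 5.220.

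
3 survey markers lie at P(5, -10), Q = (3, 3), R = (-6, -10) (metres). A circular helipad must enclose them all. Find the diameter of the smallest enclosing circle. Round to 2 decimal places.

16.00

Side lengths²: PQ² = 173, PR² = 121, QR² = 250.
Since QR² = 250 < 173 + 121 = 294, the triangle is acute, so the smallest enclosing circle is the circumcircle.
Circumcentre = (-0.5, -109/26), r² = 21625/338.
Diameter = 2r = 2√(21625/338) ≈ 16.00.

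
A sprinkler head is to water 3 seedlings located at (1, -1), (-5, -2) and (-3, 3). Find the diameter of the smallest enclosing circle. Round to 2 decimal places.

6.62

Call the three points A, B, C in the order given.
Side lengths²: AB² = 37, AC² = 32, BC² = 29.
Since AB² = 37 < 32 + 29 = 61, the triangle is acute, so the smallest enclosing circle is the circumcircle.
Circumcentre = (-31/14, -3/14), r² = 1073/98.
Diameter = 2r = 2√(1073/98) ≈ 6.62.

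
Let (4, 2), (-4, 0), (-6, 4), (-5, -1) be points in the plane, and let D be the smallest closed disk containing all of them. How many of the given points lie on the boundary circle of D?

3

The minimum enclosing circle is determined by three boundary points: (4, 2), (-6, 4), (-5, -1).
Their circumcentre is (-1.125, 2.375) with r² = 26.40625.
The farthest remaining point (-4, 0) is at distance² 13.90625 ≤ 26.40625.
The points at distance exactly r from the centre are (4, 2), (-6, 4), (-5, -1) — 3 points.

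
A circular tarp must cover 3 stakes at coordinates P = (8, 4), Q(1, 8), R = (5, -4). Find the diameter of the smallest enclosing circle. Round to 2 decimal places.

12.65

Side lengths²: PQ² = 65, PR² = 73, QR² = 160.
Since QR² = 160 ≥ 73 + 65 = 138, the angle opposite QR is not acute, so the smallest enclosing circle has QR as diameter.
Centre = midpoint of QR = (3, 2), r² = 160/4 = 40.
Diameter = 2r = 2√40 ≈ 12.65.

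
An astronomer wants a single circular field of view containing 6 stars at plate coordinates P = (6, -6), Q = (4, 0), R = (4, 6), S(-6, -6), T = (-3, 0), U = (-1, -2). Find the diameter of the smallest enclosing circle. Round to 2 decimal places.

The minimum enclosing circle of a finite set is fixed by two of the points (as a diameter) or three (as a circumcircle).
The minimum enclosing circle is determined by three boundary points: P, R, S.
Their circumcentre is (0, -5/6) with r² = 2257/36.
The farthest remaining point Q is at distance² 601/36 ≤ 2257/36.
Diameter = 2r = 2√(2257/36) ≈ 15.84.

15.84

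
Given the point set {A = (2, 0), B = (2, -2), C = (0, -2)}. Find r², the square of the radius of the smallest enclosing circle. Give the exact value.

2

Side lengths²: AB² = 4, AC² = 8, BC² = 4.
Since AC² = 8 ≥ 4 + 4 = 8, the angle opposite AC is not acute, so the smallest enclosing circle has AC as diameter.
Centre = midpoint of AC = (1, -1), r² = 8/4 = 2.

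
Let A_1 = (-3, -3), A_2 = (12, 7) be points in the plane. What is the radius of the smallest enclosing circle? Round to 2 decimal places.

The smallest circle enclosing two points has them as diameter endpoints.
Centre = midpoint = (4.5, 2); r² = |A_1A_2|²/4 = 325/4 = 81.25.
r = √(81.25) ≈ 9.01.

9.01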